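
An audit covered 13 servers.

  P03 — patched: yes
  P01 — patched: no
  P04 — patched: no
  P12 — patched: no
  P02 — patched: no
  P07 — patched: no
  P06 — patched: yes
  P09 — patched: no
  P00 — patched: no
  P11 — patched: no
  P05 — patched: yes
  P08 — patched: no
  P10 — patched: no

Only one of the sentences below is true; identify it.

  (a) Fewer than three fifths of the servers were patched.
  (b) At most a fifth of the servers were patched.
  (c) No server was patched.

(a)

|A| = 13, |A ∩ B| = 3, |A ∖ B| = 10.
(a) requires |A ∩ B| / |A| < 3/5: true.
(b) requires |A ∩ B| / |A| ≤ 1/5: false.
(c) requires A ∩ B = ∅ (|A ∩ B| = 0): false.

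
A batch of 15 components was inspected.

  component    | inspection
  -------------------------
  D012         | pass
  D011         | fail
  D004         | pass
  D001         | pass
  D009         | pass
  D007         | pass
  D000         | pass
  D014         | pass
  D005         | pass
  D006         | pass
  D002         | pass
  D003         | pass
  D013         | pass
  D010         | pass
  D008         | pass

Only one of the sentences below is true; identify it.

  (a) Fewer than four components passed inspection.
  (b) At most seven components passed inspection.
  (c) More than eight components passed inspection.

(c)

|A| = 15, |A ∩ B| = 14, |A ∖ B| = 1.
(a) requires |A ∩ B| < 4: false.
(b) requires |A ∩ B| ≤ 7: false.
(c) requires |A ∩ B| > 8: true.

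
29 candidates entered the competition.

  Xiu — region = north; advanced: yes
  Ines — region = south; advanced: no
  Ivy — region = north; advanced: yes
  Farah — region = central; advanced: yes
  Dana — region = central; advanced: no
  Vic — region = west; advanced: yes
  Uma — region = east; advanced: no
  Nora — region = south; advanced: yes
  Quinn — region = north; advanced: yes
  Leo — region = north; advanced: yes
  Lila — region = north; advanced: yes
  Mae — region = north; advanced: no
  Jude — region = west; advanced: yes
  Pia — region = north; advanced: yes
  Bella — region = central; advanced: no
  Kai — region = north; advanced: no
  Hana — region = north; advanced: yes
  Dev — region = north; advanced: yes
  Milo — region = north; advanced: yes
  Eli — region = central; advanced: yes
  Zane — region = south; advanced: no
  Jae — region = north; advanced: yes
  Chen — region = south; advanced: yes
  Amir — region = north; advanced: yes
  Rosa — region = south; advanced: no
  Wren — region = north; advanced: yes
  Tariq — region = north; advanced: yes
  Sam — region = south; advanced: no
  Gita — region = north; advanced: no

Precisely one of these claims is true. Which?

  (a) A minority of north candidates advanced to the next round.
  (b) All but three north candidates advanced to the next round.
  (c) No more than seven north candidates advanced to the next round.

|A| = 16, |A ∩ B| = 13, |A ∖ B| = 3.
(a) requires |A ∩ B| < |A ∖ B|: false.
(b) requires |A ∖ B| = 3: true.
(c) requires |A ∩ B| ≤ 7: false.

(b)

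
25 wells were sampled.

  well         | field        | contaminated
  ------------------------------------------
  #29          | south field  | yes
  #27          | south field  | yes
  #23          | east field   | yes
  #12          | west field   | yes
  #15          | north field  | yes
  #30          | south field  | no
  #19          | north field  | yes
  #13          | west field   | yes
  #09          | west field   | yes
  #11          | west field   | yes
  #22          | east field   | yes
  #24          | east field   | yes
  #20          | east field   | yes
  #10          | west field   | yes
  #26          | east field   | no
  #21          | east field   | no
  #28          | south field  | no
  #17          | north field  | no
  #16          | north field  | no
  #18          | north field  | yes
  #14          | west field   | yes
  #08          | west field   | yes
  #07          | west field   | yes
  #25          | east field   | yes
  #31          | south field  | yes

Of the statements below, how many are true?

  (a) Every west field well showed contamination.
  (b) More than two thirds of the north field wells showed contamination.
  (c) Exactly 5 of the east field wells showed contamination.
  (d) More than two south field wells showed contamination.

3

(a) west field: |A| = 8, |A ∩ B| = 8; needs A ⊆ B, i.e. every element of A is in B (|A ∖ B| = 0) — true.
(b) north field: |A| = 5, |A ∩ B| = 3; needs |A ∩ B| / |A| > 2/3 — false.
(c) east field: |A| = 7, |A ∩ B| = 5; needs |A ∩ B| = 5 — true.
(d) south field: |A| = 5, |A ∩ B| = 3; needs |A ∩ B| > 2 — true.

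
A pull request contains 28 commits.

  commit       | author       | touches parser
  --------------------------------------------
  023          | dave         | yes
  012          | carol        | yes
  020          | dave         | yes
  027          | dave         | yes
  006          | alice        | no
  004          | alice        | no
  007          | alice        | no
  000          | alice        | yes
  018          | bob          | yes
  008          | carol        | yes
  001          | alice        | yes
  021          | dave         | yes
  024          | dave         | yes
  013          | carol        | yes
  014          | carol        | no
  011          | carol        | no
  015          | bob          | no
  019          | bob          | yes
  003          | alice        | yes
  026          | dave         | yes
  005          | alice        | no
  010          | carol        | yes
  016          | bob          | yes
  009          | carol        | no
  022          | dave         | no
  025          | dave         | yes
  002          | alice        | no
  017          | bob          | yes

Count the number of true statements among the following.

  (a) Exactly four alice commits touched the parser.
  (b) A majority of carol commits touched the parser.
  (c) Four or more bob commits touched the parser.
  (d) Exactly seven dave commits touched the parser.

3

(a) alice: |A| = 8, |A ∩ B| = 3; needs |A ∩ B| = 4 — false.
(b) carol: |A| = 7, |A ∩ B| = 4; needs |A ∩ B| > |A ∖ B| — true.
(c) bob: |A| = 5, |A ∩ B| = 4; needs |A ∩ B| ≥ 4 — true.
(d) dave: |A| = 8, |A ∩ B| = 7; needs |A ∩ B| = 7 — true.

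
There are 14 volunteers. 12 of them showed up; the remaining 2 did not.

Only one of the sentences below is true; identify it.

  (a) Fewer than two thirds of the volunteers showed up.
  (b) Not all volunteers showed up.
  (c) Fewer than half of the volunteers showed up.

(b)

|A| = 14, |A ∩ B| = 12, |A ∖ B| = 2.
(a) requires |A ∩ B| / |A| < 2/3: false.
(b) requires A ⊄ B (|A ∖ B| ≥ 1): true.
(c) requires |A ∩ B| < |A ∖ B|: false.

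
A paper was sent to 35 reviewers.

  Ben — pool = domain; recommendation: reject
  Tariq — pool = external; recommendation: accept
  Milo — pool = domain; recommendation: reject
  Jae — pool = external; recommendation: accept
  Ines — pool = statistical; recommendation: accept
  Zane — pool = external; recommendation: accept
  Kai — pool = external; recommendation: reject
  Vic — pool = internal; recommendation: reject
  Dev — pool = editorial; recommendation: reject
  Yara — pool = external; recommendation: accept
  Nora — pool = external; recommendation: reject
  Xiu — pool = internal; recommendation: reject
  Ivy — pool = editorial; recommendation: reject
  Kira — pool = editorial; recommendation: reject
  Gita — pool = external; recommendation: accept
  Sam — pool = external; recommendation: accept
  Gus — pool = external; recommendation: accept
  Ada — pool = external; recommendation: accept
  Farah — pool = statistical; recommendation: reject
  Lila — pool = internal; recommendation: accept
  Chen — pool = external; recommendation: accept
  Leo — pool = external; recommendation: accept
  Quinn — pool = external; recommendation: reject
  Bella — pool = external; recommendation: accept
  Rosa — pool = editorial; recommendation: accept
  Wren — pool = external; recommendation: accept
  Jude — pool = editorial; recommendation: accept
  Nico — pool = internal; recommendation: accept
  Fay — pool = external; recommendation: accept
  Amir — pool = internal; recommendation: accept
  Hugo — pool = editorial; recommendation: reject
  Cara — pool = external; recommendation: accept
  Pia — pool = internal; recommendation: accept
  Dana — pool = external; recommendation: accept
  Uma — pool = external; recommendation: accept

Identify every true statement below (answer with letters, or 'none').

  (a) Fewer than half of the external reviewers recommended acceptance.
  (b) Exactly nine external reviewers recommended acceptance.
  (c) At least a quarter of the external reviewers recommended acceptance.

(c)

|A| = 19, |A ∩ B| = 16, |A ∖ B| = 3.
(a) |A ∩ B| < |A ∖ B|: fails.
(b) |A ∩ B| = 9: fails.
(c) |A ∩ B| / |A| ≥ 1/4: holds.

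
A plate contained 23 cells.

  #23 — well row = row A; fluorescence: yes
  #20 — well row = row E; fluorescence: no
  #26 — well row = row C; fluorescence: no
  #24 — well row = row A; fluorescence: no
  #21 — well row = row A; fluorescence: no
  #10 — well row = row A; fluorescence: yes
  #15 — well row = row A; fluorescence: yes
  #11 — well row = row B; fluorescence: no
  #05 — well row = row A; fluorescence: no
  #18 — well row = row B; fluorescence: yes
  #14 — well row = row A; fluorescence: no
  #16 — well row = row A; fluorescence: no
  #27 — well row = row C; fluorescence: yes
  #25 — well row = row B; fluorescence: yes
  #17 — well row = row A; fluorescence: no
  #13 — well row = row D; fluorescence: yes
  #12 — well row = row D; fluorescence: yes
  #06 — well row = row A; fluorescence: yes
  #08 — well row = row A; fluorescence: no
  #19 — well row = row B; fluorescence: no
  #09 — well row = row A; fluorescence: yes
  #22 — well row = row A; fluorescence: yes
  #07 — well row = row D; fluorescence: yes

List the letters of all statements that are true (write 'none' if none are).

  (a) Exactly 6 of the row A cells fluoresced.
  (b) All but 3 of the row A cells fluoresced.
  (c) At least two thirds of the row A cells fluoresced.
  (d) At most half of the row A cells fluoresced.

|A| = 13, |A ∩ B| = 6, |A ∖ B| = 7.
(a) |A ∩ B| = 6: holds.
(b) |A ∖ B| = 3: fails.
(c) |A ∩ B| / |A| ≥ 2/3: fails.
(d) |A ∩ B| ≤ |A ∖ B|: holds.

(a), (d)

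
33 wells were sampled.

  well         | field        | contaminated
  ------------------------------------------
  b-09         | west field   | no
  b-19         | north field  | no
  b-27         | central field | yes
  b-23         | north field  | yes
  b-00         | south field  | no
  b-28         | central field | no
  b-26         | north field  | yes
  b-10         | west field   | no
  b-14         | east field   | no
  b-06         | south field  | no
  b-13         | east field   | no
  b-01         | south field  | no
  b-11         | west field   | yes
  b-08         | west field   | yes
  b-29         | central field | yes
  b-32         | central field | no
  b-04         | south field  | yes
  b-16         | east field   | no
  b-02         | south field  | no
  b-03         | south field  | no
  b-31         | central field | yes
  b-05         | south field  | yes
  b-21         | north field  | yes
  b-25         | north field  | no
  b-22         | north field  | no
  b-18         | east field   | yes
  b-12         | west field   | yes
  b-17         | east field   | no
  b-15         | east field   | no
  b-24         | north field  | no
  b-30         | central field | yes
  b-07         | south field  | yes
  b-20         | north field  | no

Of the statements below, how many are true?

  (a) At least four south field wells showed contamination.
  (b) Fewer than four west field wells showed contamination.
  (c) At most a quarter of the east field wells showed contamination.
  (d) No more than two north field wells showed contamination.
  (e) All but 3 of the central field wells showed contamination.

(a) south field: |A| = 8, |A ∩ B| = 3; needs |A ∩ B| ≥ 4 — false.
(b) west field: |A| = 5, |A ∩ B| = 3; needs |A ∩ B| < 4 — true.
(c) east field: |A| = 6, |A ∩ B| = 1; needs |A ∩ B| / |A| ≤ 1/4 — true.
(d) north field: |A| = 8, |A ∩ B| = 3; needs |A ∩ B| ≤ 2 — false.
(e) central field: |A| = 6, |A ∩ B| = 4; needs |A ∖ B| = 3 — false.

2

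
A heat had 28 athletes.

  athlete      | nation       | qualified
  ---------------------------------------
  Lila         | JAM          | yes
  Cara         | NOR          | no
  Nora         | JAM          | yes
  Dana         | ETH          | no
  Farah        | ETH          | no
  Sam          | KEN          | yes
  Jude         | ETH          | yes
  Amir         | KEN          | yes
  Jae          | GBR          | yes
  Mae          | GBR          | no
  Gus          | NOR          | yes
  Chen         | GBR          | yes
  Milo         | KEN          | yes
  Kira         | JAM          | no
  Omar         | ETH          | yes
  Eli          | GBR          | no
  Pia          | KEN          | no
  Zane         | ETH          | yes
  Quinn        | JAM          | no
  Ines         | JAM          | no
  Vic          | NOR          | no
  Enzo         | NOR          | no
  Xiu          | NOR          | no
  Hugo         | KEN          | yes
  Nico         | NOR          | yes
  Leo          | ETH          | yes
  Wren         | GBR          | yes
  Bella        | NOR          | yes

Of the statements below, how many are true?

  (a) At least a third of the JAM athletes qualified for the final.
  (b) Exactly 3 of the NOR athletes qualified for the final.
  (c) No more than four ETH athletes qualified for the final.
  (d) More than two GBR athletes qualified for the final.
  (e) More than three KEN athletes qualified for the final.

(a) JAM: |A| = 5, |A ∩ B| = 2; needs |A ∩ B| / |A| ≥ 1/3 — true.
(b) NOR: |A| = 7, |A ∩ B| = 3; needs |A ∩ B| = 3 — true.
(c) ETH: |A| = 6, |A ∩ B| = 4; needs |A ∩ B| ≤ 4 — true.
(d) GBR: |A| = 5, |A ∩ B| = 3; needs |A ∩ B| > 2 — true.
(e) KEN: |A| = 5, |A ∩ B| = 4; needs |A ∩ B| > 3 — true.

5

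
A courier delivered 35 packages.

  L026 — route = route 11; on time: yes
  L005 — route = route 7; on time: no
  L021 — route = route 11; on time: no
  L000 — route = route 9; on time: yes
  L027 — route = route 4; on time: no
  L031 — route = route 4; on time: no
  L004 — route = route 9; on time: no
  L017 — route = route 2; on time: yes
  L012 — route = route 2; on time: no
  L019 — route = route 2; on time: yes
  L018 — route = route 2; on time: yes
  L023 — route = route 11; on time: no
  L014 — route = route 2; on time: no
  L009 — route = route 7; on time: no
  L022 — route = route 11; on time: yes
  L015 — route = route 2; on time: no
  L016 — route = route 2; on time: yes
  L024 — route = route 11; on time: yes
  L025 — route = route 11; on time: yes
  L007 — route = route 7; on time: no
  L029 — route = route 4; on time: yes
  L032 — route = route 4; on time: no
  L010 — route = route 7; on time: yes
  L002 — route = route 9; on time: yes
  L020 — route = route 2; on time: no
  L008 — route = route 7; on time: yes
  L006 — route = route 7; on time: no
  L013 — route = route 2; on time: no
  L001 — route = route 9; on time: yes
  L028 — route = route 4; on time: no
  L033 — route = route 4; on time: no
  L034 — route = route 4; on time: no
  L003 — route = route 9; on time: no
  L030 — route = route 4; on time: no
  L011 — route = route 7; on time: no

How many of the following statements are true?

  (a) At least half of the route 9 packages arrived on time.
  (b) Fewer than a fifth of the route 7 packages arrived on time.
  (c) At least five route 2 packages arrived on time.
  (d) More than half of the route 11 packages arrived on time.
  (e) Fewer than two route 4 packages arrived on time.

(a) route 9: |A| = 5, |A ∩ B| = 3; needs |A ∩ B| ≥ |A ∖ B| — true.
(b) route 7: |A| = 7, |A ∩ B| = 2; needs |A ∩ B| / |A| < 1/5 — false.
(c) route 2: |A| = 9, |A ∩ B| = 4; needs |A ∩ B| ≥ 5 — false.
(d) route 11: |A| = 6, |A ∩ B| = 4; needs |A ∩ B| > |A ∖ B| — true.
(e) route 4: |A| = 8, |A ∩ B| = 1; needs |A ∩ B| < 2 — true.

3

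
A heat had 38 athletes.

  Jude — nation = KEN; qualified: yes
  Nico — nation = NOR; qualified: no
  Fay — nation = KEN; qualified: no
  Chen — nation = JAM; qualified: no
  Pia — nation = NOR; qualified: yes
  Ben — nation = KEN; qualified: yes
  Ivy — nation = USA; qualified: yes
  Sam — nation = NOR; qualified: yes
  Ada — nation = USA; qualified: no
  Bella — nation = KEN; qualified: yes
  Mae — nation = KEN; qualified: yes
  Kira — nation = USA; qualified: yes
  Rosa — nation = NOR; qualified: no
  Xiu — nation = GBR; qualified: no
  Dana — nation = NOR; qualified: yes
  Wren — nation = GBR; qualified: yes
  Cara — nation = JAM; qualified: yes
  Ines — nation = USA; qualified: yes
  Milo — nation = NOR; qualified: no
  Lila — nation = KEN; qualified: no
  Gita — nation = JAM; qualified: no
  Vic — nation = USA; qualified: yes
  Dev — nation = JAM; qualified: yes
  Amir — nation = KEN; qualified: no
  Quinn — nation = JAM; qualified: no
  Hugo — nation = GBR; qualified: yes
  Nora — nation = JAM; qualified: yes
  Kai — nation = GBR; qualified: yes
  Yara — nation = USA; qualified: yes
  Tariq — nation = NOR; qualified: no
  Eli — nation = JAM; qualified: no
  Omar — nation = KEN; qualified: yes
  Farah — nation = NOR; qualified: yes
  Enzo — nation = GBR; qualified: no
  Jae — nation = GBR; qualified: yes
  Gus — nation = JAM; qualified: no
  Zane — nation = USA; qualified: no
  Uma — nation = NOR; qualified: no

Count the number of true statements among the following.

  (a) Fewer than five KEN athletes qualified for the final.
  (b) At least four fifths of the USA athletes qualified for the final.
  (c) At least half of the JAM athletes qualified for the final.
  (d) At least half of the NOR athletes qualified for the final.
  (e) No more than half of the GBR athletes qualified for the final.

0

(a) KEN: |A| = 8, |A ∩ B| = 5; needs |A ∩ B| < 5 — false.
(b) USA: |A| = 7, |A ∩ B| = 5; needs |A ∩ B| / |A| ≥ 4/5 — false.
(c) JAM: |A| = 8, |A ∩ B| = 3; needs |A ∩ B| ≥ |A ∖ B| — false.
(d) NOR: |A| = 9, |A ∩ B| = 4; needs |A ∩ B| ≥ |A ∖ B| — false.
(e) GBR: |A| = 6, |A ∩ B| = 4; needs |A ∩ B| ≤ |A ∖ B| — false.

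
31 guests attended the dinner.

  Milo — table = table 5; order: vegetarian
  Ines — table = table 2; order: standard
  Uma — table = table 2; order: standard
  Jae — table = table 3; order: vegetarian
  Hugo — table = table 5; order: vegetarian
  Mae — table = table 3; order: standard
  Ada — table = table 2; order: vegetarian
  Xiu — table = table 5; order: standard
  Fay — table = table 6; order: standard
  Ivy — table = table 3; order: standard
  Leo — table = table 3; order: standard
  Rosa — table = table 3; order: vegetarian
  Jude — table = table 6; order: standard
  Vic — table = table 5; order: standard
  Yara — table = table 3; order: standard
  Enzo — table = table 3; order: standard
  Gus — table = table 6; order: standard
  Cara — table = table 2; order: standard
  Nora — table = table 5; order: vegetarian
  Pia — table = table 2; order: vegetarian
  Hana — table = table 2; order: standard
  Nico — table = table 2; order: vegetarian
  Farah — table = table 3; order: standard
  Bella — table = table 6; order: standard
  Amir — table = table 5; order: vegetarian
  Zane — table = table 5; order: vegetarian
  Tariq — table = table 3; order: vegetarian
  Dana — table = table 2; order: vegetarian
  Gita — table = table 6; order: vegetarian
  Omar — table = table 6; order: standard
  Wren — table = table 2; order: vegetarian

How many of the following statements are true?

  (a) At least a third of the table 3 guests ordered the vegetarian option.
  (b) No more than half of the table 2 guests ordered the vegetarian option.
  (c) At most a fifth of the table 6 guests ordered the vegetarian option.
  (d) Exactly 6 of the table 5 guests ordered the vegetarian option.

2

(a) table 3: |A| = 9, |A ∩ B| = 3; needs |A ∩ B| / |A| ≥ 1/3 — true.
(b) table 2: |A| = 9, |A ∩ B| = 5; needs |A ∩ B| ≤ |A ∖ B| — false.
(c) table 6: |A| = 6, |A ∩ B| = 1; needs |A ∩ B| / |A| ≤ 1/5 — true.
(d) table 5: |A| = 7, |A ∩ B| = 5; needs |A ∩ B| = 6 — false.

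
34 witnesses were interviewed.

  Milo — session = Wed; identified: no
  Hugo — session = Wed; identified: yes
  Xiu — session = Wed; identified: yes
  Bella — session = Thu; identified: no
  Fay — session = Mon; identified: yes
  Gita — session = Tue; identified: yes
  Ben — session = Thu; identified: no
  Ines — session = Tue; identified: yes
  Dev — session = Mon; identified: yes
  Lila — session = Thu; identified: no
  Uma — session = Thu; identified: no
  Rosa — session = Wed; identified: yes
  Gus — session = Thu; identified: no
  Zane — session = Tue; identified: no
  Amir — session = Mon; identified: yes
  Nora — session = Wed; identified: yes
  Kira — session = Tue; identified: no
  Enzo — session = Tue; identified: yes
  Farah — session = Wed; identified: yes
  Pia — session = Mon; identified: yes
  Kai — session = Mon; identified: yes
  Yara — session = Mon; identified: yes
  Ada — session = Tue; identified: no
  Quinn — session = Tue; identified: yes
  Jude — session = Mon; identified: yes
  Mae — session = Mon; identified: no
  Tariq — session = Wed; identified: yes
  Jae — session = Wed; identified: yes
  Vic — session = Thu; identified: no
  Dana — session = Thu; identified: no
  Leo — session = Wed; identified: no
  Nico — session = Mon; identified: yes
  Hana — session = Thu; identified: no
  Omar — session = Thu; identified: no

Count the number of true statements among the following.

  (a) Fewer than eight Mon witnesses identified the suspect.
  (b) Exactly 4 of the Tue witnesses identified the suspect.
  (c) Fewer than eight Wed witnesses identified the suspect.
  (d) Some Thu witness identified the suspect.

(a) Mon: |A| = 9, |A ∩ B| = 8; needs |A ∩ B| < 8 — false.
(b) Tue: |A| = 7, |A ∩ B| = 4; needs |A ∩ B| = 4 — true.
(c) Wed: |A| = 9, |A ∩ B| = 7; needs |A ∩ B| < 8 — true.
(d) Thu: |A| = 9, |A ∩ B| = 0; needs A ∩ B ≠ ∅ (|A ∩ B| ≥ 1) — false.

2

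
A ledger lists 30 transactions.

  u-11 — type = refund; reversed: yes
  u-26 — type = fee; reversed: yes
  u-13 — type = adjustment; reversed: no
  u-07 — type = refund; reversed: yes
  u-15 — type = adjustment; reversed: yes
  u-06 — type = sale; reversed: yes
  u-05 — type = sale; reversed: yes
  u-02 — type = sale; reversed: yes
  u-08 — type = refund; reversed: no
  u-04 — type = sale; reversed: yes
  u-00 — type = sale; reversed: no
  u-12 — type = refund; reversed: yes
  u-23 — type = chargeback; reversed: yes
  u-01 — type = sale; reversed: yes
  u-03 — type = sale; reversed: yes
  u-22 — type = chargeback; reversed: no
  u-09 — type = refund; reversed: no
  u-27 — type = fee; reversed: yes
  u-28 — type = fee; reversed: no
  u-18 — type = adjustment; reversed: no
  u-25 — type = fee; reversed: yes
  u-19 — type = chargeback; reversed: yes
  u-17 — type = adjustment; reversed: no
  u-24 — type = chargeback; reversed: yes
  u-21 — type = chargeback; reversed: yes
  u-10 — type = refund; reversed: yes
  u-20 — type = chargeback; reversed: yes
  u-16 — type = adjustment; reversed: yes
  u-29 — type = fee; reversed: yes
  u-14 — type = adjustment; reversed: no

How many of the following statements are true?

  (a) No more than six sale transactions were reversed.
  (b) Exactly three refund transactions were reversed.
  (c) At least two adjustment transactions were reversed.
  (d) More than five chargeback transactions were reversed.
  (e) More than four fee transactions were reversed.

2

(a) sale: |A| = 7, |A ∩ B| = 6; needs |A ∩ B| ≤ 6 — true.
(b) refund: |A| = 6, |A ∩ B| = 4; needs |A ∩ B| = 3 — false.
(c) adjustment: |A| = 6, |A ∩ B| = 2; needs |A ∩ B| ≥ 2 — true.
(d) chargeback: |A| = 6, |A ∩ B| = 5; needs |A ∩ B| > 5 — false.
(e) fee: |A| = 5, |A ∩ B| = 4; needs |A ∩ B| > 4 — false.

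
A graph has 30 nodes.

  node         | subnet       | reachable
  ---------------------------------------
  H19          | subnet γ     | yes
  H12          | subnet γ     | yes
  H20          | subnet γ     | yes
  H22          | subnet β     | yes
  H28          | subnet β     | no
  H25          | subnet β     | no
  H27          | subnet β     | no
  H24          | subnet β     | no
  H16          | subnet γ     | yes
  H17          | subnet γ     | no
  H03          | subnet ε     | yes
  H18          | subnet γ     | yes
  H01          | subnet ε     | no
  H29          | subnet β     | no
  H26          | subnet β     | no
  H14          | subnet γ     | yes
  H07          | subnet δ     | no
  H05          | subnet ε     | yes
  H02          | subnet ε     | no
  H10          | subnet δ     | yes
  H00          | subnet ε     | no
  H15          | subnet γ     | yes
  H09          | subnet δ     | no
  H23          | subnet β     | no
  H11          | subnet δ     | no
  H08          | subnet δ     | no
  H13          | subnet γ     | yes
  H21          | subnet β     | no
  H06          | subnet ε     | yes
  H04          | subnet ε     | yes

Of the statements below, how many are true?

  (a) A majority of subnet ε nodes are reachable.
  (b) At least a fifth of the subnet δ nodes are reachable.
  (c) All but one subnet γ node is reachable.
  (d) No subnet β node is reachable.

(a) subnet ε: |A| = 7, |A ∩ B| = 4; needs |A ∩ B| > |A ∖ B| — true.
(b) subnet δ: |A| = 5, |A ∩ B| = 1; needs |A ∩ B| / |A| ≥ 1/5 — true.
(c) subnet γ: |A| = 9, |A ∩ B| = 8; needs |A ∖ B| = 1 — true.
(d) subnet β: |A| = 9, |A ∩ B| = 1; needs A ∩ B = ∅ (|A ∩ B| = 0) — false.

3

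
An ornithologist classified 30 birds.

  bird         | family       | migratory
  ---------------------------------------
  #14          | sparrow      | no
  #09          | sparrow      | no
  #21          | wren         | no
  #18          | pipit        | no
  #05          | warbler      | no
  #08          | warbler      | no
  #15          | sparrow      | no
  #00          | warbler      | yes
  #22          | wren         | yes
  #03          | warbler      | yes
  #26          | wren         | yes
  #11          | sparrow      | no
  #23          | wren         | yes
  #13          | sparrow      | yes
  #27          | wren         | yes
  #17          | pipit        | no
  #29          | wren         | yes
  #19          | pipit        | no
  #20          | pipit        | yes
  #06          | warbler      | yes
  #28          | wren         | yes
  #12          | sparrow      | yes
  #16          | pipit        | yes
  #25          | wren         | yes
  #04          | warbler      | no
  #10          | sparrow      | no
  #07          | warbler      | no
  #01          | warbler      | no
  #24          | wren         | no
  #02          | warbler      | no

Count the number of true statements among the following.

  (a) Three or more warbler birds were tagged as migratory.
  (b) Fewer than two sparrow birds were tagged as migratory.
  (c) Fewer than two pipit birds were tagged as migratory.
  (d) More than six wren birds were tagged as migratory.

2

(a) warbler: |A| = 9, |A ∩ B| = 3; needs |A ∩ B| ≥ 3 — true.
(b) sparrow: |A| = 7, |A ∩ B| = 2; needs |A ∩ B| < 2 — false.
(c) pipit: |A| = 5, |A ∩ B| = 2; needs |A ∩ B| < 2 — false.
(d) wren: |A| = 9, |A ∩ B| = 7; needs |A ∩ B| > 6 — true.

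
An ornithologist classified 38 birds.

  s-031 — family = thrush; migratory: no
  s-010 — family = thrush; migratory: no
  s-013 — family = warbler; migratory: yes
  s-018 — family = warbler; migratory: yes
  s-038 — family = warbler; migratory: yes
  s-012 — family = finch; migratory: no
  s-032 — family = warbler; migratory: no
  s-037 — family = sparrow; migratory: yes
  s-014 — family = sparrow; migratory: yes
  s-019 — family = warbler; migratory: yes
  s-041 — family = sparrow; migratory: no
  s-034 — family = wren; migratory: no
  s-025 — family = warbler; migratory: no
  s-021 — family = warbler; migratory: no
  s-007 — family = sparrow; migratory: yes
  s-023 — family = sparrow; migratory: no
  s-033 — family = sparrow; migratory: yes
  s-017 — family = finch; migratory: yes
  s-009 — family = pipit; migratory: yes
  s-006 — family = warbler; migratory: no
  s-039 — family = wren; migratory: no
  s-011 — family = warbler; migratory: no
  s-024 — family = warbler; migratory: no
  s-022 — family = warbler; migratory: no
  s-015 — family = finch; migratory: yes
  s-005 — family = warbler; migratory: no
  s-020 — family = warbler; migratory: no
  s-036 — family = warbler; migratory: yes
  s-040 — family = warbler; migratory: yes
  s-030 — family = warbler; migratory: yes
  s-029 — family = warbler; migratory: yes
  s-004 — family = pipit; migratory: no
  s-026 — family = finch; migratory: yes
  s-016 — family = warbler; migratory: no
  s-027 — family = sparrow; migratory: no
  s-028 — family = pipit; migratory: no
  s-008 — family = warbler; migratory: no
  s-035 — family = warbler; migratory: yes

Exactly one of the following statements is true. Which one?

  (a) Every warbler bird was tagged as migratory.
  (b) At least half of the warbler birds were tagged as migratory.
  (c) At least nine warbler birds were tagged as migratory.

(c)

|A| = 20, |A ∩ B| = 9, |A ∖ B| = 11.
(a) requires A ⊆ B, i.e. every element of A is in B (|A ∖ B| = 0): false.
(b) requires |A ∩ B| ≥ |A ∖ B|: false.
(c) requires |A ∩ B| ≥ 9: true.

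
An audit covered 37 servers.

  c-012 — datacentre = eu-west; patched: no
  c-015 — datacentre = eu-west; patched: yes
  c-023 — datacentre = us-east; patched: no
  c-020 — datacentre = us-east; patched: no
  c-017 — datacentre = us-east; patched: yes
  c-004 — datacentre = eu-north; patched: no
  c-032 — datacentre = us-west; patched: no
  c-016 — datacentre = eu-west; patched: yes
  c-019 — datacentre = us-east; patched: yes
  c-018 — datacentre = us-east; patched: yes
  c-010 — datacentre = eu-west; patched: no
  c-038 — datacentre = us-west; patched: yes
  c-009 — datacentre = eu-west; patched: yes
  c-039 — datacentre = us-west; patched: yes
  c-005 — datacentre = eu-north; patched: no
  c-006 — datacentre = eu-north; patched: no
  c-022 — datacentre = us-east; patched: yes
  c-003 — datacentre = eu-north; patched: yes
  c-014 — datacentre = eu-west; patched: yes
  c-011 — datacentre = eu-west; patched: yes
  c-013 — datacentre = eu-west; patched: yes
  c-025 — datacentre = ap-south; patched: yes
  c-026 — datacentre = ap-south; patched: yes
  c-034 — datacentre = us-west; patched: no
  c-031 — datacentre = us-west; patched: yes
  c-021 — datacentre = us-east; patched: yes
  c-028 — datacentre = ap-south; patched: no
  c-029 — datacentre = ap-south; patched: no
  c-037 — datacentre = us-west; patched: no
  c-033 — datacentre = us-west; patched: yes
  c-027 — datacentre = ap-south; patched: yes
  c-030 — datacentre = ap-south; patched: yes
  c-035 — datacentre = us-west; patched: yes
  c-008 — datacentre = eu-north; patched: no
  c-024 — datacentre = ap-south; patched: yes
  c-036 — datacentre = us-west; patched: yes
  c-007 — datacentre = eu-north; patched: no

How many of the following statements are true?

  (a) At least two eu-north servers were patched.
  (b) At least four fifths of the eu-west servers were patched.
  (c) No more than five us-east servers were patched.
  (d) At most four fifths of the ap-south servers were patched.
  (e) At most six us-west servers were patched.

(a) eu-north: |A| = 6, |A ∩ B| = 1; needs |A ∩ B| ≥ 2 — false.
(b) eu-west: |A| = 8, |A ∩ B| = 6; needs |A ∩ B| / |A| ≥ 4/5 — false.
(c) us-east: |A| = 7, |A ∩ B| = 5; needs |A ∩ B| ≤ 5 — true.
(d) ap-south: |A| = 7, |A ∩ B| = 5; needs |A ∩ B| / |A| ≤ 4/5 — true.
(e) us-west: |A| = 9, |A ∩ B| = 6; needs |A ∩ B| ≤ 6 — true.

3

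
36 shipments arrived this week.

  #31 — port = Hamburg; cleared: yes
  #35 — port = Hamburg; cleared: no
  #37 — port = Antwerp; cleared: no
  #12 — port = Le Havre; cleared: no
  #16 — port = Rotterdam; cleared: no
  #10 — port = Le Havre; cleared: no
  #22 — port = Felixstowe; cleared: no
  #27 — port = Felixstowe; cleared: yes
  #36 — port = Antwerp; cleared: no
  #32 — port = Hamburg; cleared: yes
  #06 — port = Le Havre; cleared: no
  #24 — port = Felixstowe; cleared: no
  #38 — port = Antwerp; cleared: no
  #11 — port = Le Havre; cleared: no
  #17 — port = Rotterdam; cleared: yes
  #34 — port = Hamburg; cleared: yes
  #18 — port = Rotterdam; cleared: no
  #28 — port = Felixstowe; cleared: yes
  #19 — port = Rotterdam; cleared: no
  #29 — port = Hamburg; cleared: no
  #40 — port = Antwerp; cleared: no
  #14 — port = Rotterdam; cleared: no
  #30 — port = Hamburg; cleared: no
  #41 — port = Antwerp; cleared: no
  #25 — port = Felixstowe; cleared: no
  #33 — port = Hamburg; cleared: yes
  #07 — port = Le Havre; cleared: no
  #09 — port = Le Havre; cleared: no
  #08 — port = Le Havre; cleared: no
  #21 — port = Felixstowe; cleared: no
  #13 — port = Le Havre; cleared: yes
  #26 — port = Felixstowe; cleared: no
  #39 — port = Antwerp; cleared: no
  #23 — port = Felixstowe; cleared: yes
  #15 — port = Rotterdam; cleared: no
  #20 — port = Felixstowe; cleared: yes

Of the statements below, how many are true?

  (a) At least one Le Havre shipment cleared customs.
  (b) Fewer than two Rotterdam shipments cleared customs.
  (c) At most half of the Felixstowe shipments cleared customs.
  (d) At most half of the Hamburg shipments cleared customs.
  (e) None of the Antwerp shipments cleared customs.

(a) Le Havre: |A| = 8, |A ∩ B| = 1; needs A ∩ B ≠ ∅ (|A ∩ B| ≥ 1) — true.
(b) Rotterdam: |A| = 6, |A ∩ B| = 1; needs |A ∩ B| < 2 — true.
(c) Felixstowe: |A| = 9, |A ∩ B| = 4; needs |A ∩ B| ≤ |A ∖ B| — true.
(d) Hamburg: |A| = 7, |A ∩ B| = 4; needs |A ∩ B| ≤ |A ∖ B| — false.
(e) Antwerp: |A| = 6, |A ∩ B| = 0; needs A ∩ B = ∅ (|A ∩ B| = 0) — true.

4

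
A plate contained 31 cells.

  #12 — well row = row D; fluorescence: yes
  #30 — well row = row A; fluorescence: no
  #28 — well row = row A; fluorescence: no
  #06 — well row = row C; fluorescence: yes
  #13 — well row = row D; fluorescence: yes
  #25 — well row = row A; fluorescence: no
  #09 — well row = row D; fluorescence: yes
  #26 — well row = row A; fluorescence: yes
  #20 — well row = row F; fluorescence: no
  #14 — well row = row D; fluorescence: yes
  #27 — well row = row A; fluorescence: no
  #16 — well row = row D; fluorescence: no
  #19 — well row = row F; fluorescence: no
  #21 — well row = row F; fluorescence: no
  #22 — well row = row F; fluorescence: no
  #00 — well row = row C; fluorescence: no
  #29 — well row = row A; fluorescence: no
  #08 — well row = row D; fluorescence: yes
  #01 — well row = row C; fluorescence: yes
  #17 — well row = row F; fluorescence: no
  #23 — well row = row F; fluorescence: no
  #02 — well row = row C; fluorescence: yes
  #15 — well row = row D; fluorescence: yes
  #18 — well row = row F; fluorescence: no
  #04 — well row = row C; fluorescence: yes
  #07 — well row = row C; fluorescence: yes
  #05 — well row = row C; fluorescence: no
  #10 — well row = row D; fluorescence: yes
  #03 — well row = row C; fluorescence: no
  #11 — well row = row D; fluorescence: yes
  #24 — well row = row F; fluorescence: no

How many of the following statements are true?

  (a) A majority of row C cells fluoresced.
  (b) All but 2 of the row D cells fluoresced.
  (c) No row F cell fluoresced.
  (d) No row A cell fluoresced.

2

(a) row C: |A| = 8, |A ∩ B| = 5; needs |A ∩ B| > |A ∖ B| — true.
(b) row D: |A| = 9, |A ∩ B| = 8; needs |A ∖ B| = 2 — false.
(c) row F: |A| = 8, |A ∩ B| = 0; needs A ∩ B = ∅ (|A ∩ B| = 0) — true.
(d) row A: |A| = 6, |A ∩ B| = 1; needs A ∩ B = ∅ (|A ∩ B| = 0) — false.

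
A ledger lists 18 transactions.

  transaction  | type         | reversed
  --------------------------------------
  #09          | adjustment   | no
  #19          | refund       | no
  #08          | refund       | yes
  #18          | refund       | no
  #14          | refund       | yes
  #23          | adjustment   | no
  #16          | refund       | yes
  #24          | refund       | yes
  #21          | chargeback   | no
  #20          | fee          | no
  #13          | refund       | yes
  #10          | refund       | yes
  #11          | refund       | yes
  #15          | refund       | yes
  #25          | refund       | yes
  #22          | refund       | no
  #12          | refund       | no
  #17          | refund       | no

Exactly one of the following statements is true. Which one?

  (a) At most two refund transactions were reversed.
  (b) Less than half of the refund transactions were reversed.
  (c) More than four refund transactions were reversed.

(c)

|A| = 14, |A ∩ B| = 9, |A ∖ B| = 5.
(a) requires |A ∩ B| ≤ 2: false.
(b) requires |A ∩ B| < |A ∖ B|: false.
(c) requires |A ∩ B| > 4: true.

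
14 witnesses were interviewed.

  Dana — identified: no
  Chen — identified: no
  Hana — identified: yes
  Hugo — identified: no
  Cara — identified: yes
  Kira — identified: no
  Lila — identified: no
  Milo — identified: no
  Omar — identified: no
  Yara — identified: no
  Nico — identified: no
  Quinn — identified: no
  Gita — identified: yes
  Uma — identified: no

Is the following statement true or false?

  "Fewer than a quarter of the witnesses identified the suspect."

True

The determiner here denotes the relation: |A ∩ B| / |A| < 1/4.
A (the restrictor) = {Dana, Chen, Hana, Hugo, Cara, Kira, Lila, Milo, Omar, Yara, Nico, Quinn, Gita, Uma}, |A| = 14.
A ∩ B = {Hana, Cara, Gita}, so |A ∩ B| = 3.
A ∖ B = {Dana, Chen, Hugo, Kira, Lila, Milo, Omar, Yara, Nico, Quinn, Uma}, so |A ∖ B| = 11.
|A ∩ B|/|A| = 3/14, so the statement is true.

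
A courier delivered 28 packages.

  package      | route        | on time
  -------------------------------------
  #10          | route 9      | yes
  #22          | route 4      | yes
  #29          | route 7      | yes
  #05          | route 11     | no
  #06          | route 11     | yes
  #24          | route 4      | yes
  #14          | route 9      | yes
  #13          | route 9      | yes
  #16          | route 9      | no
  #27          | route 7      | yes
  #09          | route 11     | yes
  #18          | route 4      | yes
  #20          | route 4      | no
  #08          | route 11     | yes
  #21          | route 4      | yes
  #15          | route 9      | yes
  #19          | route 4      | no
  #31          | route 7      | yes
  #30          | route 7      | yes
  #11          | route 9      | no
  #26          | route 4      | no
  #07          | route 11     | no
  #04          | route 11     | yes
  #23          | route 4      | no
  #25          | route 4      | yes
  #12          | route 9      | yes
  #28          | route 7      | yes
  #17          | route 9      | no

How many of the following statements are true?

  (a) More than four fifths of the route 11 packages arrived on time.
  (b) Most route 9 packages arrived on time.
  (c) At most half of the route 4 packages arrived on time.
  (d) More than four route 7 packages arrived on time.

(a) route 11: |A| = 6, |A ∩ B| = 4; needs |A ∩ B| / |A| > 4/5 — false.
(b) route 9: |A| = 8, |A ∩ B| = 5; needs |A ∩ B| > |A ∖ B| — true.
(c) route 4: |A| = 9, |A ∩ B| = 5; needs |A ∩ B| ≤ |A ∖ B| — false.
(d) route 7: |A| = 5, |A ∩ B| = 5; needs |A ∩ B| > 4 — true.

2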